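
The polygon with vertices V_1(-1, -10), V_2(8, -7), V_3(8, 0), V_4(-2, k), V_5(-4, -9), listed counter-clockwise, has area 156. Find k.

The doubled signed area Σ (x_i y_{i+1} − x_{i+1} y_i) is linear in k.
With k=0 it equals 192; the coefficient of k is 12 (from the two edges through V_4).
So 12·k + 192 = 2·156 = 312 ⇒ k = 10.

10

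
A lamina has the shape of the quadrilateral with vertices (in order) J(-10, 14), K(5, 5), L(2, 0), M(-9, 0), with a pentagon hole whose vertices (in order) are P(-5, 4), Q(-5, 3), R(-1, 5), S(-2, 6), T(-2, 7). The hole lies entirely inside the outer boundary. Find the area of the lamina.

122

Outer boundary:
Apply the shoelace (surveyor's) formula: 2A = Σ (x_i·y_{i+1} − x_{i+1}·y_i), indices taken mod 4.
Σ = (-120) + (-10) + (0) + (-126) = -256
Area = |Σ|/2 = 128.
Hole:
Apply the surveyor's formula: 2A = Σ (x_i·y_{i+1} − x_{i+1}·y_i), indices taken mod 5.
Cross-terms: 5, -22, 4, -2, 27  ⇒  Σ = 12
Area = |Σ|/2 = 6.
Net area = 128 − 6 = 122.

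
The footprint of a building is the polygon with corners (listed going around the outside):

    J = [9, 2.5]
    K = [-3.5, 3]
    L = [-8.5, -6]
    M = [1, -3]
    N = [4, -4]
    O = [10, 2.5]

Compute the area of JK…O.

87.125

Apply the surveyor's formula: 2A = Σ (x_i·y_{i+1} − x_{i+1}·y_i), indices taken mod 6.
Cross-terms: 35.75, 46.5, 31.5, 8, 50, 2.5  ⇒  Σ = 174.25
Area = |Σ|/2 = 87.125.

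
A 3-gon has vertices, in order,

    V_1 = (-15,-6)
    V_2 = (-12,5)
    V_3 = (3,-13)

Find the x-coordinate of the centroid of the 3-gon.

Apply the surveyor's formula. First the cross-terms c_i = x_i·y_{i+1} − x_{i+1}·y_i:
  -147, 141, -213  ⇒  2A = -219, A = -109.5.
Then Σ (x_i + x_{i+1})·c_i = 5256, so x̄ = 5256 / (6·(-109.5)) = -8.

-8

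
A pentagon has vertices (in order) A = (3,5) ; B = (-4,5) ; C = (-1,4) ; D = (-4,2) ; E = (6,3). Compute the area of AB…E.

Apply the shoelace formula: 2A = Σ (x_i·y_{i+1} − x_{i+1}·y_i), indices taken mod 5.
Cross-terms: 35, -11, 14, -24, 21  ⇒  Σ = 35
Area = |Σ|/2 = 17.5.

17.5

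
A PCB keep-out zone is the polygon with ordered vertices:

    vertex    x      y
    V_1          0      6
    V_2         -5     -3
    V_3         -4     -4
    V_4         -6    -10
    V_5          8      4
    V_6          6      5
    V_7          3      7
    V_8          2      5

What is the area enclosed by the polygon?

83

V_1→V_2: (0)(-3) − (-5)(6) = 30
V_2→V_3: (-5)(-4) − (-4)(-3) = 8
V_3→V_4: (-4)(-10) − (-6)(-4) = 16
V_4→V_5: (-6)(4) − (8)(-10) = 56
V_5→V_6: (8)(5) − (6)(4) = 16
V_6→V_7: (6)(7) − (3)(5) = 27
V_7→V_8: (3)(5) − (2)(7) = 1
V_8→V_1: (2)(6) − (0)(5) = 12
Σ = 166
Area = |Σ|/2 = 83.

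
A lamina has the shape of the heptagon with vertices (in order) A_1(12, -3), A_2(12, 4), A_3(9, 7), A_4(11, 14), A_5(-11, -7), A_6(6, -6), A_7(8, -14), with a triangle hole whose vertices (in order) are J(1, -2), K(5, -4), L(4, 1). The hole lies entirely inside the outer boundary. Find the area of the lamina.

Outer boundary:
Apply the shoelace formula: 2A = Σ (x_i·y_{i+1} − x_{i+1}·y_i), indices taken mod 7.
Σ = (84) + (48) + (49) + (77) + (108) + (-36) + (144) = 474
Area = |Σ|/2 = 237.
Hole:
Apply the shoelace formula: 2A = Σ (x_i·y_{i+1} − x_{i+1}·y_i), indices taken mod 3.
Σ = (6) + (21) + (-9) = 18
Area = |Σ|/2 = 9.
Net area = 237 − 9 = 228.

228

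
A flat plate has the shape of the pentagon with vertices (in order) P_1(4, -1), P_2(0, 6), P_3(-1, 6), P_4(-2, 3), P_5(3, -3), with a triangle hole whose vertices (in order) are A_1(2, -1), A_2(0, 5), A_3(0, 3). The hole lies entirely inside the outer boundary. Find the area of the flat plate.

20.5

Outer boundary:
Apply Gauss's area formula: 2A = Σ (x_i·y_{i+1} − x_{i+1}·y_i), indices taken mod 5.
P_1→P_2: (4)(6) − (0)(-1) = 24
P_2→P_3: (0)(6) − (-1)(6) = 6
P_3→P_4: (-1)(3) − (-2)(6) = 9
P_4→P_5: (-2)(-3) − (3)(3) = -3
P_5→P_1: (3)(-1) − (4)(-3) = 9
Σ = 45
Area = |Σ|/2 = 22.5.
Hole:
Cross-terms: 10, 0, -6  ⇒  Σ = 4
Area = |Σ|/2 = 2.
Net area = 22.5 − 2 = 20.5.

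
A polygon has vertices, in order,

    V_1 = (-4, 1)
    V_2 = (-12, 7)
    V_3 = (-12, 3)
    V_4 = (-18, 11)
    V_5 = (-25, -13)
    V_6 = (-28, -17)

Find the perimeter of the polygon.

84

|V_1V_2| = √((-8)² + (6)²) = √100 = 10
|V_2V_3| = √((0)² + (-4)²) = √16 = 4
|V_3V_4| = √((-6)² + (8)²) = √100 = 10
|V_4V_5| = √((-7)² + (-24)²) = √625 = 25
|V_5V_6| = √((-3)² + (-4)²) = √25 = 5
|V_6V_1| = √((24)² + (18)²) = √900 = 30
Perimeter = 10 + 4 + 10 + 25 + 5 + 30 = 84.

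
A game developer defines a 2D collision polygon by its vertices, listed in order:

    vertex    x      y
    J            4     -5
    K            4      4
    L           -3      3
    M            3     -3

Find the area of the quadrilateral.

28.5

Apply the shoelace (surveyor's) formula: 2A = Σ (x_i·y_{i+1} − x_{i+1}·y_i), indices taken mod 4.
Σ = (36) + (24) + (0) + (-3) = 57
Area = |Σ|/2 = 28.5.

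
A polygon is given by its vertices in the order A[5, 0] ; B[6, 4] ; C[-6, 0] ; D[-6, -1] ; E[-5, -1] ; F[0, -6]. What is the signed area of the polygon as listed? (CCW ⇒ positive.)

Apply the shoelace formula: 2A = Σ (x_i·y_{i+1} − x_{i+1}·y_i), indices taken mod 6.
Cross-terms: 20, 24, 6, 1, 30, 30  ⇒  Σ = 111
Signed area = Σ/2 = 55.5 (positive ⇒ counter-clockwise traversal).

55.5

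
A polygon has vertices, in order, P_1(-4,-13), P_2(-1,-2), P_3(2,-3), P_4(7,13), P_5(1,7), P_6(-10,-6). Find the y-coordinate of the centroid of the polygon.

Apply Gauss's area formula. First the cross-terms c_i = x_i·y_{i+1} − x_{i+1}·y_i:
  -5, 7, 47, 36, 64, 106  ⇒  2A = 255, A = 127.5.
Then Σ (y_i + y_{i+1})·c_i = -720, so ȳ = -720 / (6·127.5) = -16/17.

-16/17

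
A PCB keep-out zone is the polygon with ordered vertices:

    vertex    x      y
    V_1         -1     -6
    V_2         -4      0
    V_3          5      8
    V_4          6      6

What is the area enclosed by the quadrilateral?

Σ = (-24) + (-32) + (-18) + (-30) = -104
Area = |Σ|/2 = 52.

52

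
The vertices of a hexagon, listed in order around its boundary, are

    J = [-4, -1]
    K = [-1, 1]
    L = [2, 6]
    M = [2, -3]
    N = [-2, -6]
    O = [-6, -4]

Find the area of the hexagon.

Apply the shoelace (surveyor's) formula: 2A = Σ (x_i·y_{i+1} − x_{i+1}·y_i), indices taken mod 6.
Cross-terms: -5, -8, -18, -18, -28, -10  ⇒  Σ = -87
Area = |Σ|/2 = 43.5.

43.5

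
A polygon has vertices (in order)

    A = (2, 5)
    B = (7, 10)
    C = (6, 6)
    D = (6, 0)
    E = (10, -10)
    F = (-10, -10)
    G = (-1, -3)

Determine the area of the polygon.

Apply the surveyor's formula: 2A = Σ (x_i·y_{i+1} − x_{i+1}·y_i), indices taken mod 7.
A→B: (2)(10) − (7)(5) = -15
B→C: (7)(6) − (6)(10) = -18
C→D: (6)(0) − (6)(6) = -36
D→E: (6)(-10) − (10)(0) = -60
E→F: (10)(-10) − (-10)(-10) = -200
F→G: (-10)(-3) − (-1)(-10) = 20
G→A: (-1)(5) − (2)(-3) = 1
Σ = -308
Area = |Σ|/2 = 154.

154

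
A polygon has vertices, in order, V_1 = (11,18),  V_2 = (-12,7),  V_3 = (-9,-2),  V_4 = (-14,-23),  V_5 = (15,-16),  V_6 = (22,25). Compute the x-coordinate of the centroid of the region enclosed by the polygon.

Apply Gauss's area formula. First the cross-terms c_i = x_i·y_{i+1} − x_{i+1}·y_i:
  293, 87, 179, 569, 727, 121  ⇒  2A = 1976, A = 988.
Then Σ (x_i + x_{i+1})·c_i = 25224, so x̄ = 25224 / (6·988) = 1051/247.

1051/247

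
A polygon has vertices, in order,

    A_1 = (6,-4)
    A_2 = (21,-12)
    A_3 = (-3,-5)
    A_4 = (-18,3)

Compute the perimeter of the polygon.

|A_1A_2| = √((15)² + (-8)²) = √289 = 17
|A_2A_3| = √((-24)² + (7)²) = √625 = 25
|A_3A_4| = √((-15)² + (8)²) = √289 = 17
|A_4A_1| = √((24)² + (-7)²) = √625 = 25
Perimeter = 17 + 25 + 17 + 25 = 84.

84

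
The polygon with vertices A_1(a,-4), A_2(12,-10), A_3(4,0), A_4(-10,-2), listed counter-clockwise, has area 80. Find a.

Write out the shoelace sum; only the two edges meeting at A_1 involve a:
2·Area = [((-10)·(-4) − a·(-2)) + (a·(-10) − 12·(-4))] + 32
       = -8·a + 120 = 160
⇒ a = -5.

-5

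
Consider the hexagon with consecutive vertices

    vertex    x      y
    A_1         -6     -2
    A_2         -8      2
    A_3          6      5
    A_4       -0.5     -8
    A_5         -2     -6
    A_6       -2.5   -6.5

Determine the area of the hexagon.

Apply the shoelace formula: 2A = Σ (x_i·y_{i+1} − x_{i+1}·y_i), indices taken mod 6.
A_1→A_2: (-6)(2) − (-8)(-2) = -28
A_2→A_3: (-8)(5) − (6)(2) = -52
A_3→A_4: (6)(-8) − (-0.5)(5) = -45.5
A_4→A_5: (-0.5)(-6) − (-2)(-8) = -13
A_5→A_6: (-2)(-6.5) − (-2.5)(-6) = -2
A_6→A_1: (-2.5)(-2) − (-6)(-6.5) = -34
Σ = -174.5
Area = |Σ|/2 = 87.25.

87.25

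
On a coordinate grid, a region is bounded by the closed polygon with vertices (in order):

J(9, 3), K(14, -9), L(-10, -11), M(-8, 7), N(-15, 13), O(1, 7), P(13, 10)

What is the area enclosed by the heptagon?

Apply Gauss's area formula: 2A = Σ (x_i·y_{i+1} − x_{i+1}·y_i), indices taken mod 7.
Σ = (-123) + (-244) + (-158) + (1) + (-118) + (-81) + (-51) = -774
Area = |Σ|/2 = 387.

387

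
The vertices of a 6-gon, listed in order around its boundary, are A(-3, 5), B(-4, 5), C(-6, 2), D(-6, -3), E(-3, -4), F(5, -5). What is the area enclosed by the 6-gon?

58.5

Apply the shoelace (surveyor's) formula: 2A = Σ (x_i·y_{i+1} − x_{i+1}·y_i), indices taken mod 6.
A→B: (-3)(5) − (-4)(5) = 5
B→C: (-4)(2) − (-6)(5) = 22
C→D: (-6)(-3) − (-6)(2) = 30
D→E: (-6)(-4) − (-3)(-3) = 15
E→F: (-3)(-5) − (5)(-4) = 35
F→A: (5)(5) − (-3)(-5) = 10
Σ = 117
Area = |Σ|/2 = 58.5.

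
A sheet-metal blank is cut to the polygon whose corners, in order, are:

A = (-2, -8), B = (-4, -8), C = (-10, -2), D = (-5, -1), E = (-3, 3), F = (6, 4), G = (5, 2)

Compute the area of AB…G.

90

Σ = (-16) + (-72) + (0) + (-18) + (-30) + (-8) + (-36) = -180
Area = |Σ|/2 = 90.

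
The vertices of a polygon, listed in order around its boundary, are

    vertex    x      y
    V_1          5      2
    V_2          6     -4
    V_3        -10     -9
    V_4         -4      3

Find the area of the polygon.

107.5

Apply the shoelace formula: 2A = Σ (x_i·y_{i+1} − x_{i+1}·y_i), indices taken mod 4.
Σ = (-32) + (-94) + (-66) + (-23) = -215
Area = |Σ|/2 = 107.5.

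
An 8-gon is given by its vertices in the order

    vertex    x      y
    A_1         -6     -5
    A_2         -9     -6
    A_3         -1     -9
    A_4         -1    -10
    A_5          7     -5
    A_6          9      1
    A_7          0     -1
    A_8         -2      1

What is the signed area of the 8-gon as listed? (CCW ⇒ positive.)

Σ = (-9) + (75) + (1) + (75) + (52) + (-9) + (-2) + (16) = 199
Signed area = Σ/2 = 99.5 (positive ⇒ counter-clockwise traversal).

99.5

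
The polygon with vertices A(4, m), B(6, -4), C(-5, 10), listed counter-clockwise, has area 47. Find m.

-10

The doubled signed area Σ (x_i y_{i+1} − x_{i+1} y_i) is linear in m.
With m=0 it equals -16; the coefficient of m is -11 (from the two edges through A).
So -11·m + -16 = 2·47 = 94 ⇒ m = -10.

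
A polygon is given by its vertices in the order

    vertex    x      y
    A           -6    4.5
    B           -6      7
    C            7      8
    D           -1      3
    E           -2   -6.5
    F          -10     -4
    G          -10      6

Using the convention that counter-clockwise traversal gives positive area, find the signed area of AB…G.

Apply the shoelace formula: 2A = Σ (x_i·y_{i+1} − x_{i+1}·y_i), indices taken mod 7.
Σ = (-15) + (-97) + (29) + (12.5) + (-57) + (-100) + (-9) = -236.5
Signed area = Σ/2 = -118.25 (negative ⇒ clockwise traversal).

-118.25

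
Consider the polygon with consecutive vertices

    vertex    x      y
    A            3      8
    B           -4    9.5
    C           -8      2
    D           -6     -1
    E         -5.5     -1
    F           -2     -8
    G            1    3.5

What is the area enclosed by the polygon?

Σ = (60.5) + (68) + (20) + (0.5) + (42) + (1) + (-2.5) = 189.5
Area = |Σ|/2 = 94.75.

94.75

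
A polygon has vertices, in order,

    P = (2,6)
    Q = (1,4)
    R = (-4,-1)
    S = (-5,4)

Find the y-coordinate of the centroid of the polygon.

3

Apply Gauss's area formula. First the cross-terms c_i = x_i·y_{i+1} − x_{i+1}·y_i:
  2, 15, -21, -38  ⇒  2A = -42, A = -21.
Then Σ (y_i + y_{i+1})·c_i = -378, so ȳ = -378 / (6·(-21)) = 3.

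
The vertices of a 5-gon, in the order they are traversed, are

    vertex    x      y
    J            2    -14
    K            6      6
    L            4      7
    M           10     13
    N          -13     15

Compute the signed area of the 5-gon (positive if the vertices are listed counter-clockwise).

283.5

Apply the shoelace formula: 2A = Σ (x_i·y_{i+1} − x_{i+1}·y_i), indices taken mod 5.
Σ = (96) + (18) + (-18) + (319) + (152) = 567
Signed area = Σ/2 = 283.5 (positive ⇒ counter-clockwise traversal).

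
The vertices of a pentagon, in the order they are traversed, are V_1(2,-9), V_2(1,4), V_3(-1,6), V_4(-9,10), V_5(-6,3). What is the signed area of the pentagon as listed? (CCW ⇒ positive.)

76

Apply Gauss's area formula: 2A = Σ (x_i·y_{i+1} − x_{i+1}·y_i), indices taken mod 5.
Cross-terms: 17, 10, 44, 33, 48  ⇒  Σ = 152
Signed area = Σ/2 = 76 (positive ⇒ counter-clockwise traversal).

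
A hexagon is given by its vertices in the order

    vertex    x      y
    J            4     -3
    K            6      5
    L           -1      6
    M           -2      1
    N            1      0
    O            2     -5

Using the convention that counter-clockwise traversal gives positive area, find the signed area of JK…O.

49

Σ = (38) + (41) + (11) + (-1) + (-5) + (14) = 98
Signed area = Σ/2 = 49 (positive ⇒ counter-clockwise traversal).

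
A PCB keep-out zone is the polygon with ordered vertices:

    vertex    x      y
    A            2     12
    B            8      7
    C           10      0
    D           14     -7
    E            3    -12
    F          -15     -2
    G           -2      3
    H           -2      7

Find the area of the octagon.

325

Apply Gauss's area formula: 2A = Σ (x_i·y_{i+1} − x_{i+1}·y_i), indices taken mod 8.
Σ = (-82) + (-70) + (-70) + (-147) + (-186) + (-49) + (-8) + (-38) = -650
Area = |Σ|/2 = 325.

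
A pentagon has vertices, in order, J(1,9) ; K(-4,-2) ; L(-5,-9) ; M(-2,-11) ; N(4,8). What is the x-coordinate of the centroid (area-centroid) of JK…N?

Apply the surveyor's formula. First the cross-terms c_i = x_i·y_{i+1} − x_{i+1}·y_i:
  34, 26, 37, 28, 28  ⇒  2A = 153, A = 76.5.
Then Σ (x_i + x_{i+1})·c_i = -399, so x̄ = -399 / (6·76.5) = -133/153.

-133/153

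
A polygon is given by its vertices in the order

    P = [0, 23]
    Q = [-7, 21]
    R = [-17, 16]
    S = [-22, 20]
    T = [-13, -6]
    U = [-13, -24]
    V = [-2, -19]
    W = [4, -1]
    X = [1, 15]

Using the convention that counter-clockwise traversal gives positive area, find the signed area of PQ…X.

702.5

P→Q: (0)(21) − (-7)(23) = 161
Q→R: (-7)(16) − (-17)(21) = 245
R→S: (-17)(20) − (-22)(16) = 12
S→T: (-22)(-6) − (-13)(20) = 392
T→U: (-13)(-24) − (-13)(-6) = 234
U→V: (-13)(-19) − (-2)(-24) = 199
V→W: (-2)(-1) − (4)(-19) = 78
W→X: (4)(15) − (1)(-1) = 61
X→P: (1)(23) − (0)(15) = 23
Σ = 1405
Signed area = Σ/2 = 702.5 (positive ⇒ counter-clockwise traversal).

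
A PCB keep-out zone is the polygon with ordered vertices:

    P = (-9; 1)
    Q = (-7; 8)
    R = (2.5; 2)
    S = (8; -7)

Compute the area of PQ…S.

Apply Gauss's area formula: 2A = Σ (x_i·y_{i+1} − x_{i+1}·y_i), indices taken mod 4.
Cross-terms: -65, -34, -33.5, -55  ⇒  Σ = -187.5
Area = |Σ|/2 = 93.75.

93.75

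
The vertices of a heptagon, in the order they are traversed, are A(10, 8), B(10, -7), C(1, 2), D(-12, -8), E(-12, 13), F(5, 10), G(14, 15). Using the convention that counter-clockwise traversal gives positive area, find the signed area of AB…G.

Σ = (-150) + (27) + (16) + (-252) + (-185) + (-65) + (-38) = -647
Signed area = Σ/2 = -323.5 (negative ⇒ clockwise traversal).

-323.5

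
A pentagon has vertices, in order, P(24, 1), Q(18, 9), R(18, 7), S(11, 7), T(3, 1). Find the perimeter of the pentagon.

50

|PQ| = √((-6)² + (8)²) = √100 = 10
|QR| = √((0)² + (-2)²) = √4 = 2
|RS| = √((-7)² + (0)²) = √49 = 7
|ST| = √((-8)² + (-6)²) = √100 = 10
|TP| = √((21)² + (0)²) = √441 = 21
Perimeter = 10 + 2 + 7 + 10 + 21 = 50.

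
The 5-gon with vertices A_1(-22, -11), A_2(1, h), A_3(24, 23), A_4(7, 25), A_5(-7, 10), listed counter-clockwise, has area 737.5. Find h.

-10

Write out the shoelace sum; only the two edges meeting at A_2 involve h:
2·Area = [((-22)·h − 1·(-11)) + (1·23 − 24·h)] + 981
       = -46·h + 1015 = 1475
⇒ h = -10.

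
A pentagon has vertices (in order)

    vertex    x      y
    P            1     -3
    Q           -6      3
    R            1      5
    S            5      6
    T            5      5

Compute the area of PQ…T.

46

Apply the shoelace formula: 2A = Σ (x_i·y_{i+1} − x_{i+1}·y_i), indices taken mod 5.
Σ = (-15) + (-33) + (-19) + (-5) + (-20) = -92
Area = |Σ|/2 = 46.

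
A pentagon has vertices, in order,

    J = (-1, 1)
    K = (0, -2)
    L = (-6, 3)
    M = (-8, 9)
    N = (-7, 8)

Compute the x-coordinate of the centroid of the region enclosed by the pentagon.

-497/120

Apply the shoelace formula. First the cross-terms c_i = x_i·y_{i+1} − x_{i+1}·y_i:
  2, -12, -30, -1, 1  ⇒  2A = -40, A = -20.
Then Σ (x_i + x_{i+1})·c_i = 497, so x̄ = 497 / (6·(-20)) = -497/120.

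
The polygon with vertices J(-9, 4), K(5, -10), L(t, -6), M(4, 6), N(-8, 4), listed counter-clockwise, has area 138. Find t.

9

The doubled signed area Σ (x_i y_{i+1} − x_{i+1} y_i) is linear in t.
With t=0 it equals 132; the coefficient of t is 16 (from the two edges through L).
So 16·t + 132 = 2·138 = 276 ⇒ t = 9.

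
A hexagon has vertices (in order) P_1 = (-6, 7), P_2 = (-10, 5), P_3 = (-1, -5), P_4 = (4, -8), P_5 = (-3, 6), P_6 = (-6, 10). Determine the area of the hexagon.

Apply Gauss's area formula: 2A = Σ (x_i·y_{i+1} − x_{i+1}·y_i), indices taken mod 6.
Σ = (40) + (55) + (28) + (0) + (6) + (18) = 147
Area = |Σ|/2 = 73.5.

73.5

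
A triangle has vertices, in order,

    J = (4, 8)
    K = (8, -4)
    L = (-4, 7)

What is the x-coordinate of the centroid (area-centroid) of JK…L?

8/3

Apply the surveyor's formula. First the cross-terms c_i = x_i·y_{i+1} − x_{i+1}·y_i:
  -80, 40, -60  ⇒  2A = -100, A = -50.
Then Σ (x_i + x_{i+1})·c_i = -800, so x̄ = -800 / (6·(-50)) = 8/3.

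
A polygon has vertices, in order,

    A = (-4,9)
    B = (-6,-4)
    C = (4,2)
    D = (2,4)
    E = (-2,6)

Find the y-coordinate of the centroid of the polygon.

44/21

Apply the surveyor's formula. First the cross-terms c_i = x_i·y_{i+1} − x_{i+1}·y_i:
  70, 4, 12, 20, 6  ⇒  2A = 112, A = 56.
Then Σ (y_i + y_{i+1})·c_i = 704, so ȳ = 704 / (6·56) = 44/21.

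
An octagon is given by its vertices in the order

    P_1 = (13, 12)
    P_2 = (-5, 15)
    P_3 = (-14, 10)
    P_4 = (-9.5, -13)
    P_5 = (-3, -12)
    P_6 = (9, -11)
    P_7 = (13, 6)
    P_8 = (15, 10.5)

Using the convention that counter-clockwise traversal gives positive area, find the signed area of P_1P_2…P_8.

Apply the shoelace formula: 2A = Σ (x_i·y_{i+1} − x_{i+1}·y_i), indices taken mod 8.
Cross-terms: 255, 160, 277, 75, 141, 197, 46.5, 43.5  ⇒  Σ = 1195
Signed area = Σ/2 = 597.5 (positive ⇒ counter-clockwise traversal).

597.5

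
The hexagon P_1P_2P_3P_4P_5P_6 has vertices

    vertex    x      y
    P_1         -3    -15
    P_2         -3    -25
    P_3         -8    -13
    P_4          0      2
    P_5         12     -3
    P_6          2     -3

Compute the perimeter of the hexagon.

76

|P_1P_2| = √((0)² + (-10)²) = √100 = 10
|P_2P_3| = √((-5)² + (12)²) = √169 = 13
|P_3P_4| = √((8)² + (15)²) = √289 = 17
|P_4P_5| = √((12)² + (-5)²) = √169 = 13
|P_5P_6| = √((-10)² + (0)²) = √100 = 10
|P_6P_1| = √((-5)² + (-12)²) = √169 = 13
Perimeter = 10 + 13 + 17 + 13 + 10 + 13 = 76.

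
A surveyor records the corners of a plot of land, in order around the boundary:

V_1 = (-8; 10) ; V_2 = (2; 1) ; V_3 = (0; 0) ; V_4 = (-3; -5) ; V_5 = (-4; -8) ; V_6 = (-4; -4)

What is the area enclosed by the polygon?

Apply Gauss's area formula: 2A = Σ (x_i·y_{i+1} − x_{i+1}·y_i), indices taken mod 6.
V_1→V_2: (-8)(1) − (2)(10) = -28
V_2→V_3: (2)(0) − (0)(1) = 0
V_3→V_4: (0)(-5) − (-3)(0) = 0
V_4→V_5: (-3)(-8) − (-4)(-5) = 4
V_5→V_6: (-4)(-4) − (-4)(-8) = -16
V_6→V_1: (-4)(10) − (-8)(-4) = -72
Σ = -112
Area = |Σ|/2 = 56.

56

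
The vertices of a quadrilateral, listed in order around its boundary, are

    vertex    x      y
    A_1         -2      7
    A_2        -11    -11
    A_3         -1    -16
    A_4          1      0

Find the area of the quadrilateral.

Apply the surveyor's formula: 2A = Σ (x_i·y_{i+1} − x_{i+1}·y_i), indices taken mod 4.
Cross-terms: 99, 165, 16, 7  ⇒  Σ = 287
Area = |Σ|/2 = 143.5.

143.5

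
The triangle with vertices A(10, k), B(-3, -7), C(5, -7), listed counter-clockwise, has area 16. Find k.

-3

Write out the shoelace sum; only the two edges meeting at A involve k:
2·Area = [(5·k − 10·(-7)) + (10·(-7) − (-3)·k)] + 56
       = 8·k + 56 = 32
⇒ k = -3.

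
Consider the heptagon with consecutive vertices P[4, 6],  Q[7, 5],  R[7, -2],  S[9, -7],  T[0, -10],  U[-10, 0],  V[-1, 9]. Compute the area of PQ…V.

212

Apply the shoelace formula: 2A = Σ (x_i·y_{i+1} − x_{i+1}·y_i), indices taken mod 7.
P→Q: (4)(5) − (7)(6) = -22
Q→R: (7)(-2) − (7)(5) = -49
R→S: (7)(-7) − (9)(-2) = -31
S→T: (9)(-10) − (0)(-7) = -90
T→U: (0)(0) − (-10)(-10) = -100
U→V: (-10)(9) − (-1)(0) = -90
V→P: (-1)(6) − (4)(9) = -42
Σ = -424
Area = |Σ|/2 = 212.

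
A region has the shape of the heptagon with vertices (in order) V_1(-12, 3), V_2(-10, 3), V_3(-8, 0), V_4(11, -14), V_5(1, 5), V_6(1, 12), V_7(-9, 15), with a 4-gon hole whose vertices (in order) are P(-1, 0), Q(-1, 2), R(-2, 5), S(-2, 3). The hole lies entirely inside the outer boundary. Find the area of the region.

Outer boundary:
Apply the shoelace (surveyor's) formula: 2A = Σ (x_i·y_{i+1} − x_{i+1}·y_i), indices taken mod 7.
Cross-terms: -6, 24, 112, 69, 7, 123, 153  ⇒  Σ = 482
Area = |Σ|/2 = 241.
Hole:
P→Q: (-1)(2) − (-1)(0) = -2
Q→R: (-1)(5) − (-2)(2) = -1
R→S: (-2)(3) − (-2)(5) = 4
S→P: (-2)(0) − (-1)(3) = 3
Σ = 4
Area = |Σ|/2 = 2.
Net area = 241 − 2 = 239.

239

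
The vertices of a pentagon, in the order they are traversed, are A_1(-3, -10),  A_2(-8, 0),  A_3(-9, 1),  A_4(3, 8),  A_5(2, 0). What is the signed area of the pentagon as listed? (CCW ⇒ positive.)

-99.5

Cross-terms: -80, -8, -75, -16, -20  ⇒  Σ = -199
Signed area = Σ/2 = -99.5 (negative ⇒ clockwise traversal).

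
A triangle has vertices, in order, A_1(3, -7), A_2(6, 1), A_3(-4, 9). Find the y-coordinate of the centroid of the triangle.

1

Apply the shoelace (surveyor's) formula. First the cross-terms c_i = x_i·y_{i+1} − x_{i+1}·y_i:
  45, 58, 1  ⇒  2A = 104, A = 52.
Then Σ (y_i + y_{i+1})·c_i = 312, so ȳ = 312 / (6·52) = 1.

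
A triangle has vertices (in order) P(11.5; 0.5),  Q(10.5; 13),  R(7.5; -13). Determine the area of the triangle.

31.75

Apply the shoelace formula: 2A = Σ (x_i·y_{i+1} − x_{i+1}·y_i), indices taken mod 3.
P→Q: (11.5)(13) − (10.5)(0.5) = 144.25
Q→R: (10.5)(-13) − (7.5)(13) = -234
R→P: (7.5)(0.5) − (11.5)(-13) = 153.25
Σ = 63.5
Area = |Σ|/2 = 31.75.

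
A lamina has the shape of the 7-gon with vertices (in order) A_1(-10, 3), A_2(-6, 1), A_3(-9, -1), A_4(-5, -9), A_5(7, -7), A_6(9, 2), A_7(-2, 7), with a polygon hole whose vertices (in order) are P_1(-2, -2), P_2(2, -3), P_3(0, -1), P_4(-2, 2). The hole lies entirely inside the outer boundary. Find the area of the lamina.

195.5

Outer boundary:
Apply the shoelace (surveyor's) formula: 2A = Σ (x_i·y_{i+1} − x_{i+1}·y_i), indices taken mod 7.
A_1→A_2: (-10)(1) − (-6)(3) = 8
A_2→A_3: (-6)(-1) − (-9)(1) = 15
A_3→A_4: (-9)(-9) − (-5)(-1) = 76
A_4→A_5: (-5)(-7) − (7)(-9) = 98
A_5→A_6: (7)(2) − (9)(-7) = 77
A_6→A_7: (9)(7) − (-2)(2) = 67
A_7→A_1: (-2)(3) − (-10)(7) = 64
Σ = 405
Area = |Σ|/2 = 202.5.
Hole:
Apply Gauss's area formula: 2A = Σ (x_i·y_{i+1} − x_{i+1}·y_i), indices taken mod 4.
Cross-terms: 10, -2, -2, 8  ⇒  Σ = 14
Area = |Σ|/2 = 7.
Net area = 202.5 − 7 = 195.5.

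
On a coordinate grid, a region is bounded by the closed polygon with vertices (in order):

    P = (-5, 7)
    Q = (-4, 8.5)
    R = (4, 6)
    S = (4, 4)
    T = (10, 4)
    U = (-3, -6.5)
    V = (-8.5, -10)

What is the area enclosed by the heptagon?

Apply Gauss's area formula: 2A = Σ (x_i·y_{i+1} − x_{i+1}·y_i), indices taken mod 7.
Σ = (-14.5) + (-58) + (-8) + (-24) + (-53) + (-25.25) + (-109.5) = -292.25
Area = |Σ|/2 = 146.125.

146.125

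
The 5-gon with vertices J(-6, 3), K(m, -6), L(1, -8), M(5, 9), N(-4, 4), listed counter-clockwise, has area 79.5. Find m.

The doubled signed area Σ (x_i y_{i+1} − x_{i+1} y_i) is linear in m.
With m=0 it equals 159; the coefficient of m is -11 (from the two edges through K).
So -11·m + 159 = 2·79.5 = 159 ⇒ m = 0.

0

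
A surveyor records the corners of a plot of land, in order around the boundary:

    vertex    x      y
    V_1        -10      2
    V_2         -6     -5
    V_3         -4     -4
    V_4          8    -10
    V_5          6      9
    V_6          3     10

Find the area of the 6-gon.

V_1→V_2: (-10)(-5) − (-6)(2) = 62
V_2→V_3: (-6)(-4) − (-4)(-5) = 4
V_3→V_4: (-4)(-10) − (8)(-4) = 72
V_4→V_5: (8)(9) − (6)(-10) = 132
V_5→V_6: (6)(10) − (3)(9) = 33
V_6→V_1: (3)(2) − (-10)(10) = 106
Σ = 409
Area = |Σ|/2 = 204.5.

204.5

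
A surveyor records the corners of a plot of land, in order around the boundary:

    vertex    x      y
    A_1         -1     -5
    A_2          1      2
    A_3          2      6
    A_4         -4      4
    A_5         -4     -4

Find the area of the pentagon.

42.5

Apply the shoelace (surveyor's) formula: 2A = Σ (x_i·y_{i+1} − x_{i+1}·y_i), indices taken mod 5.
Cross-terms: 3, 2, 32, 32, 16  ⇒  Σ = 85
Area = |Σ|/2 = 42.5.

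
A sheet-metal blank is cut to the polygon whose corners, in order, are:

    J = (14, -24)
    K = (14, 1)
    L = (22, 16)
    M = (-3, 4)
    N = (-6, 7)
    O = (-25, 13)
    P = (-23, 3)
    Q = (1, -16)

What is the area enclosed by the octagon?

788.5

Apply Gauss's area formula: 2A = Σ (x_i·y_{i+1} − x_{i+1}·y_i), indices taken mod 8.
Cross-terms: 350, 202, 136, 3, 97, 224, 365, 200  ⇒  Σ = 1577
Area = |Σ|/2 = 788.5.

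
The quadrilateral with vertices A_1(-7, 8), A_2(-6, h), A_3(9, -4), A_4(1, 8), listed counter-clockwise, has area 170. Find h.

Write out the shoelace sum; only the two edges meeting at A_2 involve h:
2·Area = [((-7)·h − (-6)·8) + ((-6)·(-4) − 9·h)] + 140
       = -16·h + 212 = 340
⇒ h = -8.

-8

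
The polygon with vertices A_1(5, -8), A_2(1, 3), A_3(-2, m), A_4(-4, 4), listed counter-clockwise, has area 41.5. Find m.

Write out the shoelace sum; only the two edges meeting at A_3 involve m:
2·Area = [(1·m − (-2)·3) + ((-2)·4 − (-4)·m)] + 35
       = 5·m + 33 = 83
⇒ m = 10.

10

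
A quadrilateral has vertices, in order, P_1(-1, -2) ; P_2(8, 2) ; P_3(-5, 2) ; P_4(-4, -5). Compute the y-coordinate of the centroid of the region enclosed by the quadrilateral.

-4/57

Apply Gauss's area formula. First the cross-terms c_i = x_i·y_{i+1} − x_{i+1}·y_i:
  14, 26, 33, 3  ⇒  2A = 76, A = 38.
Then Σ (y_i + y_{i+1})·c_i = -16, so ȳ = -16 / (6·38) = -4/57.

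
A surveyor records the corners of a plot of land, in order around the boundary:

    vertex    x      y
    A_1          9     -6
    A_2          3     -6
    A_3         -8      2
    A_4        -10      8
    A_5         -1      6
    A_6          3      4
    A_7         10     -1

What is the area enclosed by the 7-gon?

145

Cross-terms: -36, -42, -44, -52, -22, -43, -51  ⇒  Σ = -290
Area = |Σ|/2 = 145.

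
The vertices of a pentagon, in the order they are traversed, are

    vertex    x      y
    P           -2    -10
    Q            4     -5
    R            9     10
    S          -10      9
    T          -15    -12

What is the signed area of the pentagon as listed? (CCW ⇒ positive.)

Apply the shoelace (surveyor's) formula: 2A = Σ (x_i·y_{i+1} − x_{i+1}·y_i), indices taken mod 5.
Σ = (50) + (85) + (181) + (255) + (126) = 697
Signed area = Σ/2 = 348.5 (positive ⇒ counter-clockwise traversal).

348.5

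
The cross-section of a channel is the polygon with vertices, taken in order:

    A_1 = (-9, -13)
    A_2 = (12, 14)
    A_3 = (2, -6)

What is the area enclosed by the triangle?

A_1→A_2: (-9)(14) − (12)(-13) = 30
A_2→A_3: (12)(-6) − (2)(14) = -100
A_3→A_1: (2)(-13) − (-9)(-6) = -80
Σ = -150
Area = |Σ|/2 = 75.

75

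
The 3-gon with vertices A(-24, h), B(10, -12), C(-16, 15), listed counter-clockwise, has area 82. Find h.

17

Write out the shoelace sum; only the two edges meeting at A involve h:
2·Area = [((-16)·h − (-24)·15) + ((-24)·(-12) − 10·h)] + -42
       = -26·h + 606 = 164
⇒ h = 17.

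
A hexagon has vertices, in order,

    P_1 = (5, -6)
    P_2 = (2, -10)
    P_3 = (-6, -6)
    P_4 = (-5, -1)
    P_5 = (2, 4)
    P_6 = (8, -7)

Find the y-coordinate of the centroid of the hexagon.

Apply the shoelace formula. First the cross-terms c_i = x_i·y_{i+1} − x_{i+1}·y_i:
  -38, -72, -24, -18, -46, -13  ⇒  2A = -211, A = -105.5.
Then Σ (y_i + y_{i+1})·c_i = 2181, so ȳ = 2181 / (6·(-105.5)) = -727/211.

-727/211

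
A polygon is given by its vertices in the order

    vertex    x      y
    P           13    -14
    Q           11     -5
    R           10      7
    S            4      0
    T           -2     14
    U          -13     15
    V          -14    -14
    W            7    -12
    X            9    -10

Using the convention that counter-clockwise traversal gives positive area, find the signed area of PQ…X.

548

Apply the shoelace (surveyor's) formula: 2A = Σ (x_i·y_{i+1} − x_{i+1}·y_i), indices taken mod 9.
Σ = (89) + (127) + (-28) + (56) + (152) + (392) + (266) + (38) + (4) = 1096
Signed area = Σ/2 = 548 (positive ⇒ counter-clockwise traversal).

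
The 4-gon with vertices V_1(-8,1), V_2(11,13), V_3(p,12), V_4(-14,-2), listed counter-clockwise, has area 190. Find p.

Write out the shoelace sum; only the two edges meeting at V_3 involve p:
2·Area = [(11·12 − p·13) + (p·(-2) − (-14)·12)] + -145
       = -15·p + 155 = 380
⇒ p = -15.

-15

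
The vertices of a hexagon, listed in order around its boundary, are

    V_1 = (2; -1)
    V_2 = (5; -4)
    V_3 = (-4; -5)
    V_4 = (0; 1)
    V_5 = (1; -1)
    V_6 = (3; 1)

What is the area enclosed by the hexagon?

25

Σ = (-3) + (-41) + (-4) + (-1) + (4) + (-5) = -50
Area = |Σ|/2 = 25.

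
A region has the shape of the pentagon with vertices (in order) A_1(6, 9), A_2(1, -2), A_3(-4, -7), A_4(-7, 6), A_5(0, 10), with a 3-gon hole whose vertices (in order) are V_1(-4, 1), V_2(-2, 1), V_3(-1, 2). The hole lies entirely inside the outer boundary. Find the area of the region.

118.5

Outer boundary:
Apply the surveyor's formula: 2A = Σ (x_i·y_{i+1} − x_{i+1}·y_i), indices taken mod 5.
Σ = (-21) + (-15) + (-73) + (-70) + (-60) = -239
Area = |Σ|/2 = 119.5.
Hole:
Cross-terms: -2, -3, 7  ⇒  Σ = 2
Area = |Σ|/2 = 1.
Net area = 119.5 − 1 = 118.5.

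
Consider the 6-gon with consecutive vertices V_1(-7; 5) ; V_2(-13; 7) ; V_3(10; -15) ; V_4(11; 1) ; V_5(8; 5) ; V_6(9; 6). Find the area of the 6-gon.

Σ = (16) + (125) + (175) + (47) + (3) + (87) = 453
Area = |Σ|/2 = 226.5.

226.5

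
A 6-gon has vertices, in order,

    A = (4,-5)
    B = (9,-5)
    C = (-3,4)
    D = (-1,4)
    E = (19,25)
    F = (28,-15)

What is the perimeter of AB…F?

118

|AB| = √((5)² + (0)²) = √25 = 5
|BC| = √((-12)² + (9)²) = √225 = 15
|CD| = √((2)² + (0)²) = √4 = 2
|DE| = √((20)² + (21)²) = √841 = 29
|EF| = √((9)² + (-40)²) = √1681 = 41
|FA| = √((-24)² + (10)²) = √676 = 26
Perimeter = 5 + 15 + 2 + 29 + 41 + 26 = 118.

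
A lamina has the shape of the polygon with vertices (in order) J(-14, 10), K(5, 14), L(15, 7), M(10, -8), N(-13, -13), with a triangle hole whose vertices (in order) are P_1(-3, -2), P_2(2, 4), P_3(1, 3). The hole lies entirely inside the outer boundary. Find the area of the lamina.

578

Outer boundary:
Apply the shoelace (surveyor's) formula: 2A = Σ (x_i·y_{i+1} − x_{i+1}·y_i), indices taken mod 5.
Cross-terms: -246, -175, -190, -234, -312  ⇒  Σ = -1157
Area = |Σ|/2 = 578.5.
Hole:
Σ = (-8) + (2) + (7) = 1
Area = |Σ|/2 = 0.5.
Net area = 578.5 − 0.5 = 578.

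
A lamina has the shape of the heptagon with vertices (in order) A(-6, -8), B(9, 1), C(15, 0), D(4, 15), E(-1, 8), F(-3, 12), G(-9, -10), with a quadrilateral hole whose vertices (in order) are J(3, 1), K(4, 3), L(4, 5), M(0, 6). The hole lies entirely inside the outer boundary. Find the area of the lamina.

233

Outer boundary:
Apply the shoelace formula: 2A = Σ (x_i·y_{i+1} − x_{i+1}·y_i), indices taken mod 7.
Cross-terms: 66, -15, 225, 47, 12, 138, 12  ⇒  Σ = 485
Area = |Σ|/2 = 242.5.
Hole:
Σ = (5) + (8) + (24) + (-18) = 19
Area = |Σ|/2 = 9.5.
Net area = 242.5 − 9.5 = 233.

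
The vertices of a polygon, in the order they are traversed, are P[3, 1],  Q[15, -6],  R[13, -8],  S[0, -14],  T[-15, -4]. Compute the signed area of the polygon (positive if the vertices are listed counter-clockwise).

Apply Gauss's area formula: 2A = Σ (x_i·y_{i+1} − x_{i+1}·y_i), indices taken mod 5.
P→Q: (3)(-6) − (15)(1) = -33
Q→R: (15)(-8) − (13)(-6) = -42
R→S: (13)(-14) − (0)(-8) = -182
S→T: (0)(-4) − (-15)(-14) = -210
T→P: (-15)(1) − (3)(-4) = -3
Σ = -470
Signed area = Σ/2 = -235 (negative ⇒ clockwise traversal).

-235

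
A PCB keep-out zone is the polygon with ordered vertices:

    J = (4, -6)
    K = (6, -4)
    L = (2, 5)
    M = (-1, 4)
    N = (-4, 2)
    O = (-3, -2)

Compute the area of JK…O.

Σ = (20) + (38) + (13) + (14) + (14) + (26) = 125
Area = |Σ|/2 = 62.5.

62.5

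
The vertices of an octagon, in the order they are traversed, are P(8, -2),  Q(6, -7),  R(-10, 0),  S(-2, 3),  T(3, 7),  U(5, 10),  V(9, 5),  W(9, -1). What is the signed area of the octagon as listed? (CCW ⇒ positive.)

-150.5

Apply the shoelace (surveyor's) formula: 2A = Σ (x_i·y_{i+1} − x_{i+1}·y_i), indices taken mod 8.
P→Q: (8)(-7) − (6)(-2) = -44
Q→R: (6)(0) − (-10)(-7) = -70
R→S: (-10)(3) − (-2)(0) = -30
S→T: (-2)(7) − (3)(3) = -23
T→U: (3)(10) − (5)(7) = -5
U→V: (5)(5) − (9)(10) = -65
V→W: (9)(-1) − (9)(5) = -54
W→P: (9)(-2) − (8)(-1) = -10
Σ = -301
Signed area = Σ/2 = -150.5 (negative ⇒ clockwise traversal).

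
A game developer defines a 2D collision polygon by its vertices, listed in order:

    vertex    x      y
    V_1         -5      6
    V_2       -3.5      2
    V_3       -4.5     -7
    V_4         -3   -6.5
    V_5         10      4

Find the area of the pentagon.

Apply the shoelace formula: 2A = Σ (x_i·y_{i+1} − x_{i+1}·y_i), indices taken mod 5.
V_1→V_2: (-5)(2) − (-3.5)(6) = 11
V_2→V_3: (-3.5)(-7) − (-4.5)(2) = 33.5
V_3→V_4: (-4.5)(-6.5) − (-3)(-7) = 8.25
V_4→V_5: (-3)(4) − (10)(-6.5) = 53
V_5→V_1: (10)(6) − (-5)(4) = 80
Σ = 185.75
Area = |Σ|/2 = 92.875.

92.875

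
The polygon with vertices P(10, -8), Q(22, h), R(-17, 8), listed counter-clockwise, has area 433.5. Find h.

The doubled signed area Σ (x_i y_{i+1} − x_{i+1} y_i) is linear in h.
With h=0 it equals 408; the coefficient of h is 27 (from the two edges through Q).
So 27·h + 408 = 2·433.5 = 867 ⇒ h = 17.

17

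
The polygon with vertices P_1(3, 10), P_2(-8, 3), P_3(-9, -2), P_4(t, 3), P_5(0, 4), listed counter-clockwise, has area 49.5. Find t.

Write out the shoelace sum; only the two edges meeting at P_4 involve t:
2·Area = [((-9)·3 − t·(-2)) + (t·4 − 0·3)] + 120
       = 6·t + 93 = 99
⇒ t = 1.

1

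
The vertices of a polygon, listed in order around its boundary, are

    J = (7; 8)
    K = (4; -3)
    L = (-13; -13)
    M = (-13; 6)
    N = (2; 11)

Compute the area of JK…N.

Apply the surveyor's formula: 2A = Σ (x_i·y_{i+1} − x_{i+1}·y_i), indices taken mod 5.
Σ = (-53) + (-91) + (-247) + (-155) + (-61) = -607
Area = |Σ|/2 = 303.5.

303.5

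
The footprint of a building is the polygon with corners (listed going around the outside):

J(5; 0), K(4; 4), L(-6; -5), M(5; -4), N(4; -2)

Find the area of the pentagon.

44.5

J→K: (5)(4) − (4)(0) = 20
K→L: (4)(-5) − (-6)(4) = 4
L→M: (-6)(-4) − (5)(-5) = 49
M→N: (5)(-2) − (4)(-4) = 6
N→J: (4)(0) − (5)(-2) = 10
Σ = 89
Area = |Σ|/2 = 44.5.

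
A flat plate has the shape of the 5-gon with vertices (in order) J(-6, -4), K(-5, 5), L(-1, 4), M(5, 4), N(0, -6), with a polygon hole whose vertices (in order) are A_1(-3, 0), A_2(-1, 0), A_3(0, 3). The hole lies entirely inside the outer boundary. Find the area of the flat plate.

Outer boundary:
Apply the shoelace formula: 2A = Σ (x_i·y_{i+1} − x_{i+1}·y_i), indices taken mod 5.
J→K: (-6)(5) − (-5)(-4) = -50
K→L: (-5)(4) − (-1)(5) = -15
L→M: (-1)(4) − (5)(4) = -24
M→N: (5)(-6) − (0)(4) = -30
N→J: (0)(-4) − (-6)(-6) = -36
Σ = -155
Area = |Σ|/2 = 77.5.
Hole:
Σ = (0) + (-3) + (9) = 6
Area = |Σ|/2 = 3.
Net area = 77.5 − 3 = 74.5.

74.5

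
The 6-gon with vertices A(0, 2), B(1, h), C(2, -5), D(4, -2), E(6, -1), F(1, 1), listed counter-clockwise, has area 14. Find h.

Write out the shoelace sum; only the two edges meeting at B involve h:
2·Area = [(0·h − 1·2) + (1·(-5) − 2·h)] + 33
       = -2·h + 26 = 28
⇒ h = -1.

-1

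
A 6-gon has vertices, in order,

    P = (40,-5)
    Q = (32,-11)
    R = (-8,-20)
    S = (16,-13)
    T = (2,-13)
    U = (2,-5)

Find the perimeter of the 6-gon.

|PQ| = √((-8)² + (-6)²) = √100 = 10
|QR| = √((-40)² + (-9)²) = √1681 = 41
|RS| = √((24)² + (7)²) = √625 = 25
|ST| = √((-14)² + (0)²) = √196 = 14
|TU| = √((0)² + (8)²) = √64 = 8
|UP| = √((38)² + (0)²) = √1444 = 38
Perimeter = 10 + 41 + 25 + 14 + 8 + 38 = 136.

136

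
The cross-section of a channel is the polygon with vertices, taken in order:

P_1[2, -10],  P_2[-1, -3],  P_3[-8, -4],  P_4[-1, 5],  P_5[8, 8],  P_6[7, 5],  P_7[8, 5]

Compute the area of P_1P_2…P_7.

119.5

Apply the shoelace (surveyor's) formula: 2A = Σ (x_i·y_{i+1} − x_{i+1}·y_i), indices taken mod 7.
P_1→P_2: (2)(-3) − (-1)(-10) = -16
P_2→P_3: (-1)(-4) − (-8)(-3) = -20
P_3→P_4: (-8)(5) − (-1)(-4) = -44
P_4→P_5: (-1)(8) − (8)(5) = -48
P_5→P_6: (8)(5) − (7)(8) = -16
P_6→P_7: (7)(5) − (8)(5) = -5
P_7→P_1: (8)(-10) − (2)(5) = -90
Σ = -239
Area = |Σ|/2 = 119.5.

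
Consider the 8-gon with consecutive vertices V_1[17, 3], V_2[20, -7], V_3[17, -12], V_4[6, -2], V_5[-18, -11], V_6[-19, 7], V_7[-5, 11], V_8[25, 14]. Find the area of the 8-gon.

690.5

Apply the surveyor's formula: 2A = Σ (x_i·y_{i+1} − x_{i+1}·y_i), indices taken mod 8.
Σ = (-179) + (-121) + (38) + (-102) + (-335) + (-174) + (-345) + (-163) = -1381
Area = |Σ|/2 = 690.5.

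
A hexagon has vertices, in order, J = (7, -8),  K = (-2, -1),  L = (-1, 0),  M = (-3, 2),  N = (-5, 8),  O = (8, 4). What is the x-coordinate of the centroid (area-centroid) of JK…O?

Apply Gauss's area formula. First the cross-terms c_i = x_i·y_{i+1} − x_{i+1}·y_i:
  -23, -1, -2, -14, -84, -92  ⇒  2A = -216, A = -108.
Then Σ (x_i + x_{i+1})·c_i = -1624, so x̄ = -1624 / (6·(-108)) = 203/81.

203/81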